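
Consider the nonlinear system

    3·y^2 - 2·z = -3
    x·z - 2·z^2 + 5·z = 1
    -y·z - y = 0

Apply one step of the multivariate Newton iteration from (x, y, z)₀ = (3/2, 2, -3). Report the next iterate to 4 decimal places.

At (3/2, 2, -3): F = (21.0000, -38.5000, 4.0000).
Jacobian J = [[0, 6·y, -2], [z, 0, x - 4·z + 5], [0, -z - 1, -y]].
At the point, J = [[0.0000, 12.0000, -2.0000], [-3.0000, 0.0000, 18.5000], [0.0000, 2.0000, -2.0000]] (det J = -60.0000).
Solving J·Δ = −F gives Δ = (-10.9833, -1.7000, 0.3000).
Then the next iterate is (x, y, z)₁ = (-9.4833, 0.3000, -2.7000).

(-9.4833, 0.3000, -2.7000)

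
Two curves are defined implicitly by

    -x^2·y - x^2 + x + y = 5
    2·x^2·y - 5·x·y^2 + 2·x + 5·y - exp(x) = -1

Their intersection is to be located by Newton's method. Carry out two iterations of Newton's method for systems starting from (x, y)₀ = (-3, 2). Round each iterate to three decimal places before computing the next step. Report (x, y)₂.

(-0.256, 1.359)

At (-3, 2): F = (-33.000, 100.95021).
Jacobian J = [[-2·x·y - 2·x + 1, -x^2 + 1], [4·x·y - 5·y^2 - exp(x) + 2, 2·x^2 - 10·x·y + 5]].
At the point, J = [[19.000, -8.000], [-42.04979, 83.000]] (det J = 1240.60170).
Solving J·Δ = −F gives Δ = (1.557, -0.428).
Then the next iterate is (x, y)₁ = (-1.443, 1.572).
Round to (-1.443, 1.572) and repeat: F = (-10.22654, 30.11397), J = [[8.42279, -1.08225], [-19.66572, 31.84846]].
Δ = (1.187, -0.213), so (x, y)₂ = (-0.256, 1.359).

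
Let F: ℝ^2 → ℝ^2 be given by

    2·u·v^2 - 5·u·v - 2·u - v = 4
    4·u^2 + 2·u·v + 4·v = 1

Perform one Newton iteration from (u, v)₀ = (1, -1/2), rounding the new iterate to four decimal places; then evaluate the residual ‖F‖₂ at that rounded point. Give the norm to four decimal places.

At (1, -1/2): F = (-2.5000, 0.0000).
Jacobian J = [[2·v^2 - 5·v - 2, 4·u·v - 5·u - 1], [8·u + 2·v, 2·u + 4]].
At the point, J = [[1.0000, -8.0000], [7.0000, 6.0000]] (det J = 62.0000).
Solving J·Δ = −F gives Δ = (0.2419, -0.2823).
Then the next iterate is (u, v)₁ = (1.2419, -0.7823).
Re-evaluating at (1.2419, -0.7823): F = (0.676261, 0.096986), so ‖F‖₂ = 0.6832.

0.6832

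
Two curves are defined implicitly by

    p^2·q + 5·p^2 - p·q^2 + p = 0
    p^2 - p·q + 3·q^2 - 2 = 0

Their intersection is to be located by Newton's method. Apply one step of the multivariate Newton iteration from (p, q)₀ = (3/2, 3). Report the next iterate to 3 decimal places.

(0.543, 1.621)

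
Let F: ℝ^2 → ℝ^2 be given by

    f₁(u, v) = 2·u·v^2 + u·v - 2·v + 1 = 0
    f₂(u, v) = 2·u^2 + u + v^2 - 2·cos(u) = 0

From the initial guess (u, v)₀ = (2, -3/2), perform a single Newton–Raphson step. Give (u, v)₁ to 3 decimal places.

(0.949, -0.929)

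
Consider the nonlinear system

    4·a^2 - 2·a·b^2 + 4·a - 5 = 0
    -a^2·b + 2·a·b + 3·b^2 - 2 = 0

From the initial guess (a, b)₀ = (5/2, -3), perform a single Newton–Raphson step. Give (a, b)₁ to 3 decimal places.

At (5/2, -3): F = (-15.000, 28.750).
Jacobian J = [[8·a - 2·b^2 + 4, -4·a·b], [-2·a·b + 2·b, -a^2 + 2·a + 6·b]].
At the point, J = [[6.000, 30.000], [9.000, -19.250]] (det J = -385.500).
Solving J·Δ = −F gives Δ = (-1.488, 0.798).
Then the next iterate is (a, b)₁ = (1.012, -2.202).

(1.012, -2.202)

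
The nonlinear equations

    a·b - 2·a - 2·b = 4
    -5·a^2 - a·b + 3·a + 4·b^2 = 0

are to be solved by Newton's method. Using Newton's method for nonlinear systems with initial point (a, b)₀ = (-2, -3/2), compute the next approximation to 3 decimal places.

At (-2, -3/2): F = (6.000, -20.000).
Jacobian J = [[b - 2, a - 2], [-10·a - b + 3, -a + 8·b]].
At the point, J = [[-3.500, -4.000], [24.500, -10.000]] (det J = 133.000).
Solving J·Δ = −F gives Δ = (1.053, 0.579).
Then the next iterate is (a, b)₁ = (-0.947, -0.921).

(-0.947, -0.921)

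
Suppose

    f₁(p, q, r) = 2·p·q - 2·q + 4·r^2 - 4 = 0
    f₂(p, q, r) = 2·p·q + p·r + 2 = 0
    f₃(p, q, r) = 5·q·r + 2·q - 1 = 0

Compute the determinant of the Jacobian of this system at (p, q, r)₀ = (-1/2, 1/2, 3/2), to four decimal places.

306.0000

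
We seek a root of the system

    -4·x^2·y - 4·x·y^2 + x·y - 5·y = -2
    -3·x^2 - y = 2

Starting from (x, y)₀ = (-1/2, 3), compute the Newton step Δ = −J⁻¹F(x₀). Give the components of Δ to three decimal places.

At (-1/2, 3): F = (0.500, -5.750).
Jacobian J = [[-8·x·y - 4·y^2 + y, -4·x^2 - 8·x·y + x - 5], [-6·x, -1]].
At the point, J = [[-21.000, 5.500], [3.000, -1.000]] (det J = 4.500).
Solving J·Δ = −F gives Δ = (-6.917, -26.500).

(-6.917, -26.500)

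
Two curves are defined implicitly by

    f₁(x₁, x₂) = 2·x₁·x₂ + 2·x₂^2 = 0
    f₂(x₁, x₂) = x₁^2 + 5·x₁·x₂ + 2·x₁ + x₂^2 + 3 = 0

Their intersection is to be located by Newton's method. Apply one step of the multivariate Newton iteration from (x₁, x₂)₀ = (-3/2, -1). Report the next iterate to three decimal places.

(-0.293, -0.630)

At (-3/2, -1): F = (5.000, 10.750).
Jacobian J = [[2·x₂, 2·x₁ + 4·x₂], [2·x₁ + 5·x₂ + 2, 5·x₁ + 2·x₂]].
At the point, J = [[-2.000, -7.000], [-6.000, -9.500]] (det J = -23.000).
Solving J·Δ = −F gives Δ = (1.207, 0.370).
Then the next iterate is (x₁, x₂)₁ = (-0.293, -0.630).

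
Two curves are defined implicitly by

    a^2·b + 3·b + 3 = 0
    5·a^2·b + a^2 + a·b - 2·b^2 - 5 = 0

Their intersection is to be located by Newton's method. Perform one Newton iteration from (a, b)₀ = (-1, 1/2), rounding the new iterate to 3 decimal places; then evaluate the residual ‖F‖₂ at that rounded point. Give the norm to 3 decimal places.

18.080

At (-1, 1/2): F = (5.000, -2.500).
Jacobian J = [[2·a·b, a^2 + 3], [10·a·b + 2·a + b, 5·a^2 + a - 4·b]].
At the point, J = [[-1.000, 4.000], [-6.500, 2.000]] (det J = 24.000).
Solving J·Δ = −F gives Δ = (-0.833, -1.458).
Then the next iterate is (a, b)₁ = (-1.833, -0.958).
Re-evaluating at (-1.833, -0.958): F = (-3.09277, -17.81349), so ‖F‖₂ = 18.080.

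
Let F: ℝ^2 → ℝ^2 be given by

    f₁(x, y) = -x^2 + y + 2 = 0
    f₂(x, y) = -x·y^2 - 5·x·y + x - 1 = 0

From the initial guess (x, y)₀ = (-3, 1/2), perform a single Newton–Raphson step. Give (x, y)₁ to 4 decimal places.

(-1.8952, 0.3713)

At (-3, 1/2): F = (-6.5000, 4.2500).
Jacobian J = [[-2·x, 1], [-y^2 - 5·y + 1, -2·x·y - 5·x]].
At the point, J = [[6.0000, 1.0000], [-1.7500, 18.0000]] (det J = 109.7500).
Solving J·Δ = −F gives Δ = (1.1048, -0.1287).
Then the next iterate is (x, y)₁ = (-1.8952, 0.3713).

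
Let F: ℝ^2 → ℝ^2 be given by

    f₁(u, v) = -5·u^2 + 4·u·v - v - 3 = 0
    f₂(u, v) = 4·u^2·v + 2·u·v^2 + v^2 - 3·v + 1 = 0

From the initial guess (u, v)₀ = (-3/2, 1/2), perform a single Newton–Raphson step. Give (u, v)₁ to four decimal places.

(0.0763, 1.7924)

At (-3/2, 1/2): F = (-17.7500, 3.5000).
Jacobian J = [[-10·u + 4·v, 4·u - 1], [8·u·v + 2·v^2, 4·u^2 + 4·u·v + 2·v - 3]].
At the point, J = [[17.0000, -7.0000], [-5.5000, 4.0000]] (det J = 29.5000).
Solving J·Δ = −F gives Δ = (1.5763, 1.2924).
Then the next iterate is (u, v)₁ = (0.0763, 1.7924).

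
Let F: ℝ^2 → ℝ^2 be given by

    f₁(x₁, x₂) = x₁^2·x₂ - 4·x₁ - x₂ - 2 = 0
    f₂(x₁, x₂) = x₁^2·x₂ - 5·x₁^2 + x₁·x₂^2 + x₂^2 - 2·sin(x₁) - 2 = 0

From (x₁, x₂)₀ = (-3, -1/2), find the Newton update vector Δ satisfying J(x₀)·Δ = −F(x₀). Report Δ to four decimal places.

(1.6382, -0.5452)

At (-3, -1/2): F = (6.0000, -51.717760).
Jacobian J = [[2·x₁·x₂ - 4, x₁^2 - 1], [2·x₁·x₂ - 10·x₁ + x₂^2 - 2·cos(x₁), x₁^2 + 2·x₁·x₂ + 2·x₂]].
At the point, J = [[-1.0000, 8.0000], [35.229985, 11.0000]] (det J = -292.839880).
Solving J·Δ = −F gives Δ = (1.6382, -0.5452).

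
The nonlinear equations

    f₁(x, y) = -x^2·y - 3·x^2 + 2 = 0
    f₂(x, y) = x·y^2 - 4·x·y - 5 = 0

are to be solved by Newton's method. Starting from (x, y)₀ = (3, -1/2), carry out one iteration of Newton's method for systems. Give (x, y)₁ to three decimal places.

(1.682, -0.581)

At (3, -1/2): F = (-20.500, 1.750).
Jacobian J = [[-2·x·y - 6·x, -x^2], [y^2 - 4·y, 2·x·y - 4·x]].
At the point, J = [[-15.000, -9.000], [2.250, -15.000]] (det J = 245.250).
Solving J·Δ = −F gives Δ = (-1.318, -0.081).
Then the next iterate is (x, y)₁ = (1.682, -0.581).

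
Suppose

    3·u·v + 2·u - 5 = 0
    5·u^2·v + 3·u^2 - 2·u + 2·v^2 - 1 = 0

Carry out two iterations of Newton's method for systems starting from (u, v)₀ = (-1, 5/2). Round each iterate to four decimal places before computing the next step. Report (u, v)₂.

At (-1, 5/2): F = (-14.5000, 29.0000).
Jacobian J = [[3·v + 2, 3·u], [10·u·v + 6·u - 2, 5·u^2 + 4·v]].
At the point, J = [[9.5000, -3.0000], [-33.0000, 15.0000]] (det J = 43.5000).
Solving J·Δ = −F gives Δ = (3.0000, 4.6667).
Then the next iterate is (u, v)₁ = (2.0000, 7.1667).
Round to (2.0000, 7.1667) and repeat: F = (42.0002, 253.057178), J = [[23.5001, 6.0000], [153.3340, 48.6668]].
Δ = (-2.3502, 2.2050), so (u, v)₂ = (-0.3502, 9.3717).

(-0.3502, 9.3717)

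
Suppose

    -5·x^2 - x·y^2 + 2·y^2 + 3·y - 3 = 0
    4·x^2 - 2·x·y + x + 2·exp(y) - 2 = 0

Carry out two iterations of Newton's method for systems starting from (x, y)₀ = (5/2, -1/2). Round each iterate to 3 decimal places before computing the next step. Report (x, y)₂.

(0.374, -2.477)

At (5/2, -1/2): F = (-35.875, 29.21306).
Jacobian J = [[-10·x - y^2, -2·x·y + 4·y + 3], [8·x - 2·y + 1, -2·x + 2·exp(y)]].
At the point, J = [[-25.250, 3.500], [22.000, -3.78694]] (det J = 18.62020).
Solving J·Δ = −F gives Δ = (-1.805, -2.772).
Then the next iterate is (x, y)₁ = (0.695, -3.272).
Round to (0.695, -3.272) and repeat: F = (-1.25982, 5.25104), J = [[-17.65598, -5.53992], [13.104, -1.31414]].
Δ = (-0.321, 0.795), so (x, y)₂ = (0.374, -2.477).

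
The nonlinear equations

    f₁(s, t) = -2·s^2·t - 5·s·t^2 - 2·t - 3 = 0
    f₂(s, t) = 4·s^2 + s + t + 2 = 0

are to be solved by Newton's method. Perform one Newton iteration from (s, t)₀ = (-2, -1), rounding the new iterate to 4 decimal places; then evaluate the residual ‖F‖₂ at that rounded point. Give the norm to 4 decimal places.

5.8535

At (-2, -1): F = (17.0000, 15.0000).
Jacobian J = [[-4·s·t - 5·t^2, -2·s^2 - 10·s·t - 2], [8·s + 1, 1]].
At the point, J = [[-13.0000, -30.0000], [-15.0000, 1.0000]] (det J = -463.0000).
Solving J·Δ = −F gives Δ = (1.0086, 0.1296).
Then the next iterate is (s, t)₁ = (-0.9914, -0.8704).
Re-evaluating at (-0.9914, -0.8704): F = (4.207191, 4.069696), so ‖F‖₂ = 5.8535.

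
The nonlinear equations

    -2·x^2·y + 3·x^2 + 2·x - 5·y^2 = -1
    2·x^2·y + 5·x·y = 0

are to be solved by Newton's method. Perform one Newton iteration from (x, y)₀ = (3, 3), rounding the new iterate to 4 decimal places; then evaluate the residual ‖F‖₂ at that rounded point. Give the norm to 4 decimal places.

At (3, 3): F = (-65.0000, 99.0000).
Jacobian J = [[-4·x·y + 6·x + 2, -2·x^2 - 10·y], [4·x·y + 5·y, 2·x^2 + 5·x]].
At the point, J = [[-16.0000, -48.0000], [51.0000, 33.0000]] (det J = 1920.0000).
Solving J·Δ = −F gives Δ = (-1.3578, -0.9016).
Then the next iterate is (x, y)₁ = (1.6422, 2.0984).
Re-evaluating at (1.6422, 2.0984): F = (-20.959568, 28.547980), so ‖F‖₂ = 35.4160.

35.4160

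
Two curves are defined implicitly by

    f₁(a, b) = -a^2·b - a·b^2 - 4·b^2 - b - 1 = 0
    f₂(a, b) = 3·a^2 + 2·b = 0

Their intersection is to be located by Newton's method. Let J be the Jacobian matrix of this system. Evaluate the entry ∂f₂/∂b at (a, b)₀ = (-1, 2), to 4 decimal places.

∂f₂/∂b = 2.
At (-1, 2) this is 2.0000.

2.0000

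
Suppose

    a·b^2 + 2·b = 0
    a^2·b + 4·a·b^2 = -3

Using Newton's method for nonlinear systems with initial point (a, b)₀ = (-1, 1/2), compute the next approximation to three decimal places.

(-7.333, 1.333)

At (-1, 1/2): F = (0.750, 2.500).
Jacobian J = [[b^2, 2·a·b + 2], [2·a·b + 4·b^2, a^2 + 8·a·b]].
At the point, J = [[0.250, 1.000], [0.000, -3.000]] (det J = -0.750).
Solving J·Δ = −F gives Δ = (-6.333, 0.833).
Then the next iterate is (a, b)₁ = (-7.333, 1.333).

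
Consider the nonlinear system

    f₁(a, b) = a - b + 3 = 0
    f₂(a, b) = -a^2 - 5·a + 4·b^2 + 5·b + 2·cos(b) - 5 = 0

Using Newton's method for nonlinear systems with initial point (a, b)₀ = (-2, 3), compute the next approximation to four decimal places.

(-1.7325, 1.2675)

At (-2, 3): F = (-2.0000, 50.020015).
Jacobian J = [[1, -1], [-2·a - 5, 8·b - 2·sin(b) + 5]].
At the point, J = [[1.0000, -1.0000], [-1.0000, 28.717760]] (det J = 27.717760).
Solving J·Δ = −F gives Δ = (0.2675, -1.7325).
Then the next iterate is (a, b)₁ = (-1.7325, 1.2675).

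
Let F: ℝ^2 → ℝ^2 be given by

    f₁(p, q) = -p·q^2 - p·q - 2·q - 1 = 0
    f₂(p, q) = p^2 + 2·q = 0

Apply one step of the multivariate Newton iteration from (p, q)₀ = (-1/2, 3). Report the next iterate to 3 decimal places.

At (-1/2, 3): F = (-1.000, 6.250).
Jacobian J = [[-q^2 - q, -2·p·q - p - 2], [2·p, 2]].
At the point, J = [[-12.000, 1.500], [-1.000, 2.000]] (det J = -22.500).
Solving J·Δ = −F gives Δ = (-0.506, -3.378).
Then the next iterate is (p, q)₁ = (-1.006, -0.378).

(-1.006, -0.378)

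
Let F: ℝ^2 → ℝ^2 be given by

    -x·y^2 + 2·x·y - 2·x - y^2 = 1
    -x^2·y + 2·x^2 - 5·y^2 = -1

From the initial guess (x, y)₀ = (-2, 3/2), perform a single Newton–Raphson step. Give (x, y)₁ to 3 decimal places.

(-2.276, 1.095)

At (-2, 3/2): F = (-0.750, -8.250).
Jacobian J = [[-y^2 + 2·y - 2, -2·x·y + 2·x - 2·y], [-2·x·y + 4·x, -x^2 - 10·y]].
At the point, J = [[-1.250, -1.000], [-2.000, -19.000]] (det J = 21.750).
Solving J·Δ = −F gives Δ = (-0.276, -0.405).
Then the next iterate is (x, y)₁ = (-2.276, 1.095).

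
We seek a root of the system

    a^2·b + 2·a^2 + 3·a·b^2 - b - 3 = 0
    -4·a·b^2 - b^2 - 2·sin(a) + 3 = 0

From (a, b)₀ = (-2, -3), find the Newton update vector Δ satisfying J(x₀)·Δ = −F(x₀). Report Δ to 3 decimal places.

(3.004, -0.901)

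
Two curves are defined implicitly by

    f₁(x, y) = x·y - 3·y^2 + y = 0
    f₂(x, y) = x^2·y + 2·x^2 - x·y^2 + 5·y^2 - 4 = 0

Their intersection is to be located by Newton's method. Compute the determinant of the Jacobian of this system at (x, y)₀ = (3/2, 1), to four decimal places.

37.2500

J = [[y, x - 6·y + 1], [2·x·y + 4·x - y^2, x^2 - 2·x·y + 10·y]].
At the point, J = [[1.0000, -3.5000], [8.0000, 9.2500]].
det J = 37.2500.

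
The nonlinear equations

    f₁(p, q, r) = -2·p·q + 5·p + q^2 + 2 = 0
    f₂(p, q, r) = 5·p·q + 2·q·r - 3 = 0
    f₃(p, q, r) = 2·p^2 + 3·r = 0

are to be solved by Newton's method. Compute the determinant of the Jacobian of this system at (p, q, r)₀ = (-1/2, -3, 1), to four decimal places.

-301.5000

J = [[-2·q + 5, -2·p + 2·q, 0], [5·q, 5·p + 2·r, 2·q], [4·p, 0, 3]].
At the point, J = [[11.0000, -5.0000, 0.0000], [-15.0000, -0.5000, -6.0000], [-2.0000, 0.0000, 3.0000]].
det J = -301.5000.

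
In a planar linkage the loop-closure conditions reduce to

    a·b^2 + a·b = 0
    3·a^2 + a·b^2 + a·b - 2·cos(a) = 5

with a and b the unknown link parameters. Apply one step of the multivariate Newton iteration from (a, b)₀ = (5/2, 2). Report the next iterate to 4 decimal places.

(1.5521, 1.2550)

At (5/2, 2): F = (15.0000, 30.352287).
Jacobian J = [[b^2 + b, 2·a·b + a], [6·a + b^2 + b + 2·sin(a), 2·a·b + a]].
At the point, J = [[6.0000, 12.5000], [22.196944, 12.5000]] (det J = -202.461804).
Solving J·Δ = −F gives Δ = (-0.9479, -0.7450).
Then the next iterate is (a, b)₁ = (1.5521, 1.2550).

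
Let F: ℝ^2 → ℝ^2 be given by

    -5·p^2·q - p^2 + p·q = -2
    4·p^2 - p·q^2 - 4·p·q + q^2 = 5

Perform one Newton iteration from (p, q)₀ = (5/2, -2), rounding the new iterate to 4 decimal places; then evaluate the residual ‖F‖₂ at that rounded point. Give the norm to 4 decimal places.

At (5/2, -2): F = (53.2500, 34.0000).
Jacobian J = [[-10·p·q - 2·p + q, -5·p^2 + p], [8·p - q^2 - 4·q, -2·p·q - 4·p + 2·q]].
At the point, J = [[43.0000, -28.7500], [24.0000, -4.0000]] (det J = 518.0000).
Solving J·Δ = −F gives Δ = (-1.4759, -0.3552).
Then the next iterate is (p, q)₁ = (1.0241, -2.3552).
Re-evaluating at (1.0241, -2.3552): F = (10.889702, 8.709283), so ‖F‖₂ = 13.9441.

13.9441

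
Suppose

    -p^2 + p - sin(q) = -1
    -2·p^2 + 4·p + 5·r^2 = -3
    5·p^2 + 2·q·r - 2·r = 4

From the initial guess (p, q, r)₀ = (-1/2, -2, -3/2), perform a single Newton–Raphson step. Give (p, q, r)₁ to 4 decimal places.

(-1.9117, 1.9989, -1.2814)

At (-1/2, -2, -3/2): F = (1.159297, 11.7500, 6.2500).
Jacobian J = [[-2·p + 1, -cos(q), 0], [-4·p + 4, 0, 10·r], [10·p, 2·r, 2·q - 2]].
At the point, J = [[2.0000, 0.416147, 0.0000], [6.0000, 0.0000, -15.0000], [-5.0000, -3.0000, -6.0000]] (det J = -43.807701).
Solving J·Δ = −F gives Δ = (-1.4117, 3.9989, 0.2186).
Then the next iterate is (p, q, r)₁ = (-1.9117, 1.9989, -1.2814).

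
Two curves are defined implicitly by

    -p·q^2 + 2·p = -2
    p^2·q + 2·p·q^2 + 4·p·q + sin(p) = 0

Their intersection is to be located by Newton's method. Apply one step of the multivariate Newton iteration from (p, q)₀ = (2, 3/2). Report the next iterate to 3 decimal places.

(-0.248, 1.844)

At (2, 3/2): F = (1.500, 27.90930).
Jacobian J = [[-q^2 + 2, -2·p·q], [2·p·q + 2·q^2 + 4·q + cos(p), p^2 + 4·p·q + 4·p]].
At the point, J = [[-0.250, -6.000], [16.08385, 24.000]] (det J = 90.50312).
Solving J·Δ = −F gives Δ = (-2.248, 0.344).
Then the next iterate is (p, q)₁ = (-0.248, 1.844).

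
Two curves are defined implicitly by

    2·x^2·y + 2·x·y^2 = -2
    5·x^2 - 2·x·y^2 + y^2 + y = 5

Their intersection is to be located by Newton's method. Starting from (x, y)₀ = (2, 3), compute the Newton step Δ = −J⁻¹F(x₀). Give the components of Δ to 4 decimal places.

(-0.9846, -0.6452)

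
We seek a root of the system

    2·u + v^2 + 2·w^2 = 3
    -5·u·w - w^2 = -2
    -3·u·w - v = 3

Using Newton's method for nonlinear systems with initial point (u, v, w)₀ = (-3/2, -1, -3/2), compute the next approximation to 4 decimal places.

At (-3/2, -1, -3/2): F = (-0.5000, -11.5000, -8.7500).
Jacobian J = [[2, 2·v, 4·w], [-5·w, 0, -5·u - 2·w], [-3·w, -1, -3·u]].
At the point, J = [[2.0000, -2.0000, -6.0000], [7.5000, 0.0000, 10.5000], [4.5000, -1.0000, 4.5000]] (det J = 39.0000).
Solving J·Δ = −F gives Δ = (-0.1538, -4.0192, 1.2051).
Then the next iterate is (u, v, w)₁ = (-1.6538, -5.0192, -0.2949).

(-1.6538, -5.0192, -0.2949)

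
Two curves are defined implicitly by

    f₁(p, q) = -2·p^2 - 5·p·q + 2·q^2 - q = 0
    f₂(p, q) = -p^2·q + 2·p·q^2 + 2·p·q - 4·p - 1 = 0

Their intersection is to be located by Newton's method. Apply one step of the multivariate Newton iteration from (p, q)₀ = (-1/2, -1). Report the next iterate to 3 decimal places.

(-0.069, 0.207)

At (-1/2, -1): F = (0.000, 1.250).
Jacobian J = [[-4·p - 5·q, -5·p + 4·q - 1], [-2·p·q + 2·q^2 + 2·q - 4, -p^2 + 4·p·q + 2·p]].
At the point, J = [[7.000, -2.500], [-5.000, 0.750]] (det J = -7.250).
Solving J·Δ = −F gives Δ = (0.431, 1.207).
Then the next iterate is (p, q)₁ = (-0.069, 0.207).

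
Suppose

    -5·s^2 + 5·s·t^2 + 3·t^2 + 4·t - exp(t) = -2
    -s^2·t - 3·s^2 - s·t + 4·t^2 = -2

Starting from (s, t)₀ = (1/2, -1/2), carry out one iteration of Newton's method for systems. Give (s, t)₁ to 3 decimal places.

(-0.075, 0.295)

At (1/2, -1/2): F = (-0.48153, 2.625).
Jacobian J = [[-10·s + 5·t^2, 10·s·t + 6·t - exp(t) + 4], [-2·s·t - 6·s - t, -s^2 - s + 8·t]].
At the point, J = [[-3.750, -2.10653], [-2.000, -4.750]] (det J = 13.59944).
Solving J·Δ = −F gives Δ = (-0.575, 0.795).
Then the next iterate is (s, t)₁ = (-0.075, 0.295).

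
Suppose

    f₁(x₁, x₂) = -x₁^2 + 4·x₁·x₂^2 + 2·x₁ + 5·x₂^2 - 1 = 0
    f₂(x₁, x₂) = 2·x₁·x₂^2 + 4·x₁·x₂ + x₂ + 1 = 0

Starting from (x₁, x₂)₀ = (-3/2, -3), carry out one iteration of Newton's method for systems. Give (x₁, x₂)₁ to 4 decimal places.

At (-3/2, -3): F = (-15.2500, -11.0000).
Jacobian J = [[-2·x₁ + 4·x₂^2 + 2, 8·x₁·x₂ + 10·x₂], [2·x₂^2 + 4·x₂, 4·x₁·x₂ + 4·x₁ + 1]].
At the point, J = [[41.0000, 6.0000], [6.0000, 13.0000]] (det J = 497.0000).
Solving J·Δ = −F gives Δ = (0.2661, 0.7233).
Then the next iterate is (x₁, x₂)₁ = (-1.2339, -2.2767).

(-1.2339, -2.2767)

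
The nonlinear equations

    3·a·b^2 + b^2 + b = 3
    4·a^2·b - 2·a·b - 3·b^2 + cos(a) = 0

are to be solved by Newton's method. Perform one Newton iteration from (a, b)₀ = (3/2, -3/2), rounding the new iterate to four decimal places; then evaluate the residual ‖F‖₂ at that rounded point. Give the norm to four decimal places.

5.4138

At (3/2, -3/2): F = (7.8750, -15.679263).
Jacobian J = [[3·b^2, 6·a·b + 2·b + 1], [8·a·b - 2·b - sin(a), 4·a^2 - 2·a - 6·b]].
At the point, J = [[6.7500, -15.5000], [-15.997495, 15.0000]] (det J = -146.711172).
Solving J·Δ = −F gives Δ = (-0.8514, 0.1373).
Then the next iterate is (a, b)₁ = (0.6486, -1.3627).
Re-evaluating at (0.6486, -1.3627): F = (1.107507, -5.299282), so ‖F‖₂ = 5.4138.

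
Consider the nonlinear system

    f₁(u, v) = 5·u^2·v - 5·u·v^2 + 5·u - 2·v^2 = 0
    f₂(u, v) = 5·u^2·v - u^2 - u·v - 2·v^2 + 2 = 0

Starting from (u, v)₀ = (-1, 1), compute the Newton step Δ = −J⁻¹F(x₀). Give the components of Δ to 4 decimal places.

(0.6203, 0.2911)

At (-1, 1): F = (3.0000, 5.0000).
Jacobian J = [[10·u·v - 5·v^2 + 5, 5·u^2 - 10·u·v - 4·v], [10·u·v - 2·u - v, 5·u^2 - u - 4·v]].
At the point, J = [[-10.0000, 11.0000], [-9.0000, 2.0000]] (det J = 79.0000).
Solving J·Δ = −F gives Δ = (0.6203, 0.2911).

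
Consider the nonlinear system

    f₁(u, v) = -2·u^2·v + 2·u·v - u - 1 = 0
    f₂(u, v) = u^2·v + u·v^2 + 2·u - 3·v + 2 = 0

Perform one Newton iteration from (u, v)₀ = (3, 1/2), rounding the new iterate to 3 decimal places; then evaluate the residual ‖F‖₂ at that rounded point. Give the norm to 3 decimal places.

48.222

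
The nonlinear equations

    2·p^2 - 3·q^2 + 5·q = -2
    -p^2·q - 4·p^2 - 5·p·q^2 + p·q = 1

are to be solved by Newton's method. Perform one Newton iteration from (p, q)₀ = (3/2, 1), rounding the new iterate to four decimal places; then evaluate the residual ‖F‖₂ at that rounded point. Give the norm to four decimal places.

At (3/2, 1): F = (8.5000, -18.2500).
Jacobian J = [[4·p, -6·q + 5], [-2·p·q - 8·p - 5·q^2 + q, -p^2 - 10·p·q + p]].
At the point, J = [[6.0000, -1.0000], [-19.0000, -15.7500]] (det J = -113.5000).
Solving J·Δ = −F gives Δ = (-1.3403, 0.4581).
Then the next iterate is (p, q)₁ = (0.1597, 1.4581).
Re-evaluating at (0.1597, 1.4581): F = (2.963341, -2.604001), so ‖F‖₂ = 3.9449.

3.9449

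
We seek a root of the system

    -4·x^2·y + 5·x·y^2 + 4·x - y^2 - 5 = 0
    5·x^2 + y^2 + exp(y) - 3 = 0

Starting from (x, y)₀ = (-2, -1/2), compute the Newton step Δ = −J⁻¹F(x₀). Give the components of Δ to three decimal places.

At (-2, -1/2): F = (-7.750, 17.85653).
Jacobian J = [[-8·x·y + 5·y^2 + 4, -4·x^2 + 10·x·y - 2·y], [10·x, 2·y + exp(y)]].
At the point, J = [[-2.750, -5.000], [-20.000, -0.39347]] (det J = -98.91796).
Solving J·Δ = −F gives Δ = (0.933, -2.063).

(0.933, -2.063)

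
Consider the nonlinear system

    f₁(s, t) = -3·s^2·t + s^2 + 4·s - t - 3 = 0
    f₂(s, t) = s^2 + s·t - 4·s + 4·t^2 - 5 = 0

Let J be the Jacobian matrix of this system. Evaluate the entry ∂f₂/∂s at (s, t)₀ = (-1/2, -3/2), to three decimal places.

-6.500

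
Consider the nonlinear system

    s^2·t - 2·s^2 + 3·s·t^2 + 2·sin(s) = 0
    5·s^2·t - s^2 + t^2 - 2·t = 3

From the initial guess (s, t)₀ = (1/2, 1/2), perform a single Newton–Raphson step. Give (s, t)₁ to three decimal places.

At (1/2, 1/2): F = (0.95885, -3.375).
Jacobian J = [[2·s·t - 4·s + 3·t^2 + 2·cos(s), s^2 + 6·s·t], [10·s·t - 2·s, 5·s^2 + 2·t - 2]].
At the point, J = [[1.00517, 1.750], [1.500, 0.250]] (det J = -2.37371).
Solving J·Δ = −F gives Δ = (2.589, -2.035).
Then the next iterate is (s, t)₁ = (3.089, -1.535).

(3.089, -1.535)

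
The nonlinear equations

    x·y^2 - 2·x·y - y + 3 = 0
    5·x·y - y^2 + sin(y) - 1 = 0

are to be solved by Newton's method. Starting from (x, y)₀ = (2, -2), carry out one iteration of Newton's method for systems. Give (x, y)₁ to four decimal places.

At (2, -2): F = (21.0000, -25.909297).
Jacobian J = [[y^2 - 2·y, 2·x·y - 2·x - 1], [5·y, 5·x - 2·y + cos(y)]].
At the point, J = [[8.0000, -13.0000], [-10.0000, 13.583853]] (det J = -21.329175).
Solving J·Δ = −F gives Δ = (-2.4173, 0.1278).
Then the next iterate is (x, y)₁ = (-0.4173, -1.8722).

(-0.4173, -1.8722)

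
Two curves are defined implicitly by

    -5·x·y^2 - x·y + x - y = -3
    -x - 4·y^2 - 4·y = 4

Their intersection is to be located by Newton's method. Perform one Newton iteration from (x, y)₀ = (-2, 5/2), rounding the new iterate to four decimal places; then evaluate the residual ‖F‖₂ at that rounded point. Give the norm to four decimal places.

At (-2, 5/2): F = (66.0000, -37.0000).
Jacobian J = [[-5·y^2 - y + 1, -10·x·y - x - 1], [-1, -8·y - 4]].
At the point, J = [[-32.7500, 51.0000], [-1.0000, -24.0000]] (det J = 837.0000).
Solving J·Δ = −F gives Δ = (-0.3620, -1.5266).
Then the next iterate is (x, y)₁ = (-2.3620, 0.9734).
Re-evaluating at (-2.3620, 0.9734): F = (13.153835, -9.321630), so ‖F‖₂ = 16.1219.

16.1219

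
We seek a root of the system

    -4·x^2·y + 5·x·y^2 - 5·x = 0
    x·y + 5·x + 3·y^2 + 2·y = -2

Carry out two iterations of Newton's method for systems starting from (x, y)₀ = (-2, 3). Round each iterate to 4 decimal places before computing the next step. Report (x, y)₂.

(-1.2383, 1.1747)

At (-2, 3): F = (-128.0000, 19.0000).
Jacobian J = [[-8·x·y + 5·y^2 - 5, -4·x^2 + 10·x·y], [y + 5, x + 6·y + 2]].
At the point, J = [[88.0000, -76.0000], [8.0000, 18.0000]] (det J = 2192.0000).
Solving J·Δ = −F gives Δ = (0.3923, -1.2299).
Then the next iterate is (x, y)₁ = (-1.6077, 1.7701).
Round to (-1.6077, 1.7701) and repeat: F = (-35.448867, 4.055672), J = [[33.432588, -38.796695], [6.7701, 11.0129]].
Δ = (0.3694, -0.5954), so (x, y)₂ = (-1.2383, 1.1747).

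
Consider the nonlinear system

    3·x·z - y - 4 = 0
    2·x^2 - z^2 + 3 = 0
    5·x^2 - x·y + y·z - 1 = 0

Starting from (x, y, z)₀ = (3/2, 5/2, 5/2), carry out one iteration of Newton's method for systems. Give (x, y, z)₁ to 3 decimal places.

At (3/2, 5/2, 5/2): F = (4.750, 1.250, 12.750).
Jacobian J = [[3·z, -1, 3·x], [4·x, 0, -2·z], [10·x - y, -x + z, y]].
At the point, J = [[7.500, -1.000, 4.500], [6.000, 0.000, -5.000], [12.500, 1.000, 2.500]] (det J = 142.000).
Solving J·Δ = −F gives Δ = (-0.678, -2.869, -0.563).
Then the next iterate is (x, y, z)₁ = (0.822, -0.369, 1.937).

(0.822, -0.369, 1.937)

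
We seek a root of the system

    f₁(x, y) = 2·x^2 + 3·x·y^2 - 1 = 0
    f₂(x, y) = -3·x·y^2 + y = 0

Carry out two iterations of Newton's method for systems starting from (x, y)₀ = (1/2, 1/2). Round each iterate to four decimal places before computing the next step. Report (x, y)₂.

At (1/2, 1/2): F = (-0.1250, 0.1250).
Jacobian J = [[4·x + 3·y^2, 6·x·y], [-3·y^2, -6·x·y + 1]].
At the point, J = [[2.7500, 1.5000], [-0.7500, -0.5000]] (det J = -0.2500).
Solving J·Δ = −F gives Δ = (-0.5000, 1.0000).
Then the next iterate is (x, y)₁ = (0.0000, 1.5000).
Round to (0.0000, 1.5000) and repeat: F = (-1.0000, 1.5000), J = [[6.7500, 0.0000], [-6.7500, 1.0000]].
Δ = (0.1481, -0.5000), so (x, y)₂ = (0.1481, 1.0000).

(0.1481, 1.0000)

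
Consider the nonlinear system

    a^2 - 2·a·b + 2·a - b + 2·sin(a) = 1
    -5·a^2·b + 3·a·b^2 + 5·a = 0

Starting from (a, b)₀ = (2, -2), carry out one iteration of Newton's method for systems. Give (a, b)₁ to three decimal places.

At (2, -2): F = (18.81859, 74.000).
Jacobian J = [[2·a - 2·b + 2·cos(a) + 2, -2·a - 1], [-10·a·b + 3·b^2 + 5, -5·a^2 + 6·a·b]].
At the point, J = [[9.16771, -5.000], [57.000, -44.000]] (det J = -118.37908).
Solving J·Δ = −F gives Δ = (-3.869, -3.330).
Then the next iterate is (a, b)₁ = (-1.869, -5.330).

(-1.869, -5.330)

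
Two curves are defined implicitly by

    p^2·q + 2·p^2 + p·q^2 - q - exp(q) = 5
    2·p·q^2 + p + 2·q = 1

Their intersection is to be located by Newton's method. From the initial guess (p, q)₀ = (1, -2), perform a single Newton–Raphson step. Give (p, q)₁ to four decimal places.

At (1, -2): F = (0.864665, 4.0000).
Jacobian J = [[2·p·q + 4·p + q^2, p^2 + 2·p·q - exp(q) - 1], [2·q^2 + 1, 4·p·q + 2]].
At the point, J = [[4.0000, -4.135335], [9.0000, -6.0000]] (det J = 13.218018).
Solving J·Δ = −F gives Δ = (-0.8589, -0.6217).
Then the next iterate is (p, q)₁ = (0.1411, -2.6217).

(0.1411, -2.6217)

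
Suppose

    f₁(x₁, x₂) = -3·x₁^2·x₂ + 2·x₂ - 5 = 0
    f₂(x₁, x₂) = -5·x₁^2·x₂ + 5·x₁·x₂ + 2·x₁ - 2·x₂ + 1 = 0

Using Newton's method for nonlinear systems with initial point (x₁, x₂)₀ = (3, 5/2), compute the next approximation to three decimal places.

(7.621, -8.517)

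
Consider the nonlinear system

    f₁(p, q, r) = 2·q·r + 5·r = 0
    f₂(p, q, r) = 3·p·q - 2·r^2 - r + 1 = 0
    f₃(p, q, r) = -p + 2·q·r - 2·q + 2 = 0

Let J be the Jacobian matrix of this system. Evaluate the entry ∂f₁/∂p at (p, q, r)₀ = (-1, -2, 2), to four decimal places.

0.0000

∂f₁/∂p = 0.
At (-1, -2, 2) this is 0.0000.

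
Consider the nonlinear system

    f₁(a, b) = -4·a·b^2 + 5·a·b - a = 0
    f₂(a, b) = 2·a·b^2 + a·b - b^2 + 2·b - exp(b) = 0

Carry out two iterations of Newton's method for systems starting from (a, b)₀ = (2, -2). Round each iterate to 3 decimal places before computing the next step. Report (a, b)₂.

(3.926, 4.023)

At (2, -2): F = (-54.000, 3.86466).
Jacobian J = [[-4·b^2 + 5·b - 1, -8·a·b + 5·a], [2·b^2 + b, 4·a·b + a - 2·b - exp(b) + 2]].
At the point, J = [[-27.000, 42.000], [6.000, -8.13534]] (det J = -32.34595).
Solving J·Δ = −F gives Δ = (8.563, 6.791).
Then the next iterate is (a, b)₁ = (10.563, 4.791).
Round to (10.563, 4.791) and repeat: F = (-727.36526, 401.73339), J = [[-68.85972, -352.04366], [50.69836, 84.98860]].
Δ = (-6.637, -0.768), so (a, b)₂ = (3.926, 4.023).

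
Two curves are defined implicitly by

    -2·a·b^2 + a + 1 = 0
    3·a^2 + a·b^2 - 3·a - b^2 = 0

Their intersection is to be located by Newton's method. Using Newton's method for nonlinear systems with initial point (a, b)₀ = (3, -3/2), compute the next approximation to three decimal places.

(1.798, -1.206)

At (3, -3/2): F = (-9.500, 22.500).
Jacobian J = [[-2·b^2 + 1, -4·a·b], [6·a + b^2 - 3, 2·a·b - 2·b]].
At the point, J = [[-3.500, 18.000], [17.250, -6.000]] (det J = -289.500).
Solving J·Δ = −F gives Δ = (-1.202, 0.294).
Then the next iterate is (a, b)₁ = (1.798, -1.206).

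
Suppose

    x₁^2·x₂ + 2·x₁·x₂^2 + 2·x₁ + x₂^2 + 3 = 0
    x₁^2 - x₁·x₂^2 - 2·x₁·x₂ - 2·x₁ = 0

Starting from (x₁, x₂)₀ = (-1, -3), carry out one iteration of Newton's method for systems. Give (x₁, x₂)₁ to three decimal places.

(-0.964, -1.564)

At (-1, -3): F = (-11.000, 6.000).
Jacobian J = [[2·x₁·x₂ + 2·x₂^2 + 2, x₁^2 + 4·x₁·x₂ + 2·x₂], [2·x₁ - x₂^2 - 2·x₂ - 2, -2·x₁·x₂ - 2·x₁]].
At the point, J = [[26.000, 7.000], [-7.000, -4.000]] (det J = -55.000).
Solving J·Δ = −F gives Δ = (0.036, 1.436).
Then the next iterate is (x₁, x₂)₁ = (-0.964, -1.564).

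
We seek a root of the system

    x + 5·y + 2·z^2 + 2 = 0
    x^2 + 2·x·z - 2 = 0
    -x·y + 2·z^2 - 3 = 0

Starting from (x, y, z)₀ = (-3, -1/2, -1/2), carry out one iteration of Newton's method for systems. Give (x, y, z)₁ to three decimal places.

At (-3, -1/2, -1/2): F = (-3.000, 10.000, -4.000).
Jacobian J = [[1, 5, 4·z], [2·x + 2·z, 0, 2·x], [-y, -x, 4·z]].
At the point, J = [[1.000, 5.000, -2.000], [-7.000, 0.000, -6.000], [0.500, 3.000, -2.000]] (det J = -25.000).
Solving J·Δ = −F gives Δ = (4.240, -1.560, -3.280).
Then the next iterate is (x, y, z)₁ = (1.240, -2.060, -3.780).

(1.240, -2.060, -3.780)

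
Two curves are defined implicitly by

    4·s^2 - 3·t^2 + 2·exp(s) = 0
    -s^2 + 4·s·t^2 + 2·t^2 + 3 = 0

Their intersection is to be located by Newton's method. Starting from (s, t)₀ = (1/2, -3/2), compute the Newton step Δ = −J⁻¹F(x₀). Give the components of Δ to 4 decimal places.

At (1/2, -3/2): F = (-2.452557, 11.7500).
Jacobian J = [[8·s + 2·exp(s), -6·t], [-2·s + 4·t^2, 8·s·t + 4·t]].
At the point, J = [[7.297443, 9.0000], [8.0000, -12.0000]] (det J = -159.569310).
Solving J·Δ = −F gives Δ = (-0.4783, 0.6603).

(-0.4783, 0.6603)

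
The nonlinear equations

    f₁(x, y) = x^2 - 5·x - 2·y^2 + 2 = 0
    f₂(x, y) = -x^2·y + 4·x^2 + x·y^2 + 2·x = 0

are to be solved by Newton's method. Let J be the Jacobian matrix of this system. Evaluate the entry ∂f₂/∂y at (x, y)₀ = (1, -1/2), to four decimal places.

-2.0000

∂f₂/∂y = -x^2 + 2·x·y.
At (1, -1/2) this is -2.0000.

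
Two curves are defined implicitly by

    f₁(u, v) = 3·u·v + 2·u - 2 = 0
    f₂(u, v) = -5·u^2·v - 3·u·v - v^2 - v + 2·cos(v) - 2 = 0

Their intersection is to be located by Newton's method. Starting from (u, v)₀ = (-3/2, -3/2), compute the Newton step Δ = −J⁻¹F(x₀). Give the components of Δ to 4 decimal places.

At (-3/2, -3/2): F = (1.7500, 7.516474).
Jacobian J = [[3·v + 2, 3·u], [-10·u·v - 3·v, -5·u^2 - 3·u - 2·v - 2·sin(v) - 1]].
At the point, J = [[-2.5000, -4.5000], [-18.0000, -2.755010]] (det J = -74.112475).
Solving J·Δ = −F gives Δ = (0.3913, 0.1715).

(0.3913, 0.1715)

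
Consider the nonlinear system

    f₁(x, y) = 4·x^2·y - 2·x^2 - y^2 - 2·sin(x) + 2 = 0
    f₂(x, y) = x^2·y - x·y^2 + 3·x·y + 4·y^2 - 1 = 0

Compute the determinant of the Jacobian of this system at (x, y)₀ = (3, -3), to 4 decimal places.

527.7598

J = [[8·x·y - 4·x - 2·cos(x), 4·x^2 - 2·y], [2·x·y - y^2 + 3·y, x^2 - 2·x·y + 3·x + 8·y]].
At the point, J = [[-82.020015, 42.0000], [-36.0000, 12.0000]].
det J = 527.7598.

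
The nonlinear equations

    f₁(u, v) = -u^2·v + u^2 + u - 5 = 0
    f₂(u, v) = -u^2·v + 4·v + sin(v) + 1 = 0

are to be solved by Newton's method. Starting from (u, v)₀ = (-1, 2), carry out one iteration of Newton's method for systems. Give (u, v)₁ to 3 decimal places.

(-0.134, -2.402)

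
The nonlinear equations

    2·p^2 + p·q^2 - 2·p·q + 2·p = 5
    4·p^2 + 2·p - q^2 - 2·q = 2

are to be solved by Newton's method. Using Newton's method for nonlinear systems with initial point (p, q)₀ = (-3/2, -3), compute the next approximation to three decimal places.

At (-3/2, -3): F = (-26.000, 1.000).
Jacobian J = [[4·p + q^2 - 2·q + 2, 2·p·q - 2·p], [8·p + 2, -2·q - 2]].
At the point, J = [[11.000, 12.000], [-10.000, 4.000]] (det J = 164.000).
Solving J·Δ = −F gives Δ = (0.707, 1.518).
Then the next iterate is (p, q)₁ = (-0.793, -1.482).

(-0.793, -1.482)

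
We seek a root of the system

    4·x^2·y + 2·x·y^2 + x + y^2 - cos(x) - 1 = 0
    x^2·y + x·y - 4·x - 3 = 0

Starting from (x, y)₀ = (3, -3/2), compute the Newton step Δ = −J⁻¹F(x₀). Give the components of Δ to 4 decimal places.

At (3, -3/2): F = (-35.260008, -33.0000).
Jacobian J = [[8·x·y + 2·y^2 + sin(x) + 1, 4·x^2 + 4·x·y + 2·y], [2·x·y + y - 4, x^2 + x]].
At the point, J = [[-30.358880, 15.0000], [-14.5000, 12.0000]] (det J = -146.806560).
Solving J·Δ = −F gives Δ = (0.4896, 3.3416).

(0.4896, 3.3416)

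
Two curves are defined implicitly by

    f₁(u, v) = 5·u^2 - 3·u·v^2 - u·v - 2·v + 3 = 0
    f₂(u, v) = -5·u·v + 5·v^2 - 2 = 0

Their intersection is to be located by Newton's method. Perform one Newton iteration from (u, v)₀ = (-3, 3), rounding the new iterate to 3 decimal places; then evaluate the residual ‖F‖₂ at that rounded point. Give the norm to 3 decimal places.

48.383

At (-3, 3): F = (132.000, 88.000).
Jacobian J = [[10·u - 3·v^2 - v, -6·u·v - u - 2], [-5·v, -5·u + 10·v]].
At the point, J = [[-60.000, 55.000], [-15.000, 45.000]] (det J = -1875.000).
Solving J·Δ = −F gives Δ = (0.587, -1.760).
Then the next iterate is (u, v)₁ = (-2.413, 1.240).
Re-evaluating at (-2.413, 1.240): F = (43.75565, 20.64860), so ‖F‖₂ = 48.383.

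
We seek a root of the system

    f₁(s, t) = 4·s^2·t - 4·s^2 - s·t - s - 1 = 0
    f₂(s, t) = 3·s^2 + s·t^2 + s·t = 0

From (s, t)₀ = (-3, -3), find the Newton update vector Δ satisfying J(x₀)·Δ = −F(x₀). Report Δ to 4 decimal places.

At (-3, -3): F = (-151.0000, 9.0000).
Jacobian J = [[8·s·t - 8·s - t - 1, 4·s^2 - s], [6·s + t^2 + t, 2·s·t + s]].
At the point, J = [[98.0000, 39.0000], [-12.0000, 15.0000]] (det J = 1938.0000).
Solving J·Δ = −F gives Δ = (1.3498, 0.4799).

(1.3498, 0.4799)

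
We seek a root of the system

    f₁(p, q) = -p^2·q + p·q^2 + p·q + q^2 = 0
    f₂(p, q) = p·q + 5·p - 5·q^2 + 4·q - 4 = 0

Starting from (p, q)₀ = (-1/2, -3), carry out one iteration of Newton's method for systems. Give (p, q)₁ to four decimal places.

At (-1/2, -3): F = (6.7500, -62.0000).
Jacobian J = [[-2·p·q + q^2 + q, -p^2 + 2·p·q + p + 2·q], [q + 5, p - 10·q + 4]].
At the point, J = [[3.0000, -3.7500], [2.0000, 33.5000]] (det J = 108.0000).
Solving J·Δ = −F gives Δ = (0.0590, 1.8472).
Then the next iterate is (p, q)₁ = (-0.4410, -1.1528).

(-0.4410, -1.1528)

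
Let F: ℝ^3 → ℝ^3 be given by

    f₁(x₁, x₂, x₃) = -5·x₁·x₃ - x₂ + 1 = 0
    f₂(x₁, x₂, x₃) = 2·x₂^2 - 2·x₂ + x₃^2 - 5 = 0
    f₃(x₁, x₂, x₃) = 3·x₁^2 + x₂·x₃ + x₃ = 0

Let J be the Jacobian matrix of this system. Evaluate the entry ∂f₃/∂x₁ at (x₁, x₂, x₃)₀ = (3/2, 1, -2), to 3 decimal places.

9.000

∂f₃/∂x₁ = 6·x₁.
At (3/2, 1, -2) this is 9.000.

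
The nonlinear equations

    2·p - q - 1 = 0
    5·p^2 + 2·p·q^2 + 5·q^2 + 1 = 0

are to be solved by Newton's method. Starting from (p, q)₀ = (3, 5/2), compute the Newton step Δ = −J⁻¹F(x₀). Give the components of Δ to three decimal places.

At (3, 5/2): F = (2.500, 114.750).
Jacobian J = [[2, -1], [10·p + 2·q^2, 4·p·q + 10·q]].
At the point, J = [[2.000, -1.000], [42.500, 55.000]] (det J = 152.500).
Solving J·Δ = −F gives Δ = (-1.654, -0.808).

(-1.654, -0.808)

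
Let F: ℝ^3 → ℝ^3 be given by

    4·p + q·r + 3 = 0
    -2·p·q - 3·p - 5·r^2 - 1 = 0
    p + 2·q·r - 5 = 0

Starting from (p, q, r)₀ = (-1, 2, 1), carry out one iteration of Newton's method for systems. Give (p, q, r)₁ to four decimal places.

At (-1, 2, 1): F = (1.0000, 1.0000, -2.0000).
Jacobian J = [[4, r, q], [-2·q - 3, -2·p, -10·r], [1, 2·r, 2·q]].
At the point, J = [[4.0000, 1.0000, 2.0000], [-7.0000, 2.0000, -10.0000], [1.0000, 2.0000, 4.0000]] (det J = 98.0000).
Solving J·Δ = −F gives Δ = (-0.5714, 0.2041, 0.5408).
Then the next iterate is (p, q, r)₁ = (-1.5714, 2.2041, 1.5408).

(-1.5714, 2.2041, 1.5408)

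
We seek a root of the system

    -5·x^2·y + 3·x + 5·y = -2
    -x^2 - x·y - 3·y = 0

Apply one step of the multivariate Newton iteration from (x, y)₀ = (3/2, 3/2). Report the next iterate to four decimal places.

At (3/2, 3/2): F = (-2.8750, -9.0000).
Jacobian J = [[-10·x·y + 3, -5·x^2 + 5], [-2·x - y, -x - 3]].
At the point, J = [[-19.5000, -6.2500], [-4.5000, -4.5000]] (det J = 59.6250).
Solving J·Δ = −F gives Δ = (0.7264, -2.7264).
Then the next iterate is (x, y)₁ = (2.2264, -1.2264).

(2.2264, -1.2264)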